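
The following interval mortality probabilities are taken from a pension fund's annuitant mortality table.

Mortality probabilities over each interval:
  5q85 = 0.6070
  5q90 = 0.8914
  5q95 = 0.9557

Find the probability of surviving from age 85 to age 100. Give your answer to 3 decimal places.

The overall survival probability is (1 − 0.6070) × (1 − 0.8914) × (1 − 0.9557).
= 0.3930 × 0.1086 × 0.0443 = 0.001891.

0.002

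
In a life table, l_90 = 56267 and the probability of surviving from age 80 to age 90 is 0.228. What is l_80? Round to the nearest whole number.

l_80 = l_90 / p = 56267 / 0.228 = 246785.

246785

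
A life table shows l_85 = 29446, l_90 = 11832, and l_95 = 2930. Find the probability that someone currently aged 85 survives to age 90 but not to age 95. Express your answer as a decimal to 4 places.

0.3023

We want 5|5q85 = (l_90 − l_95)/l_85.
This is the probability of reaching 90 but not 95, conditional on being alive at 85: (l_90 − l_95) / l_85.
= (11832 − 2930) / 29446 = 8902 / 29446 = 0.302316.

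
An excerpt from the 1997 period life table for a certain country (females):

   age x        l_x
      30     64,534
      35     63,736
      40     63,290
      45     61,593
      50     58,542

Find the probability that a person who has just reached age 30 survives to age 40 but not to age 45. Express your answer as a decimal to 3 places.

0.026

We want 10|5q30 = (l_40 − l_45)/l_30.
This is the probability of reaching 40 but not 45, conditional on being alive at 30: (l_40 − l_45) / l_30.
= (63,290 − 61,593) / 64,534 = 1,697 / 64,534 = 0.026296.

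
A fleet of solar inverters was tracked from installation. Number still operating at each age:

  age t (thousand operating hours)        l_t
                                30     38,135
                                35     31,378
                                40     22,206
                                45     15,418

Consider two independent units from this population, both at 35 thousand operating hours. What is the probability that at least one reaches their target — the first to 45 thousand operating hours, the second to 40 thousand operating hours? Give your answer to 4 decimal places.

p₁ = l_45/l_35 = 15,418/31,378 = 0.491363; p₂ = l_40/l_35 = 22,206/31,378 = 0.707693.
P(at least one) = 1 − (1−p₁)(1−p₂) = 1 − 0.508637 × 0.292307 = 0.851322.

0.8513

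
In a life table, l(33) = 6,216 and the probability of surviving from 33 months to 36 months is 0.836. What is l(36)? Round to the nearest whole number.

l(36) = l(33) × p = 6,216 × 0.836 = 5197.

5197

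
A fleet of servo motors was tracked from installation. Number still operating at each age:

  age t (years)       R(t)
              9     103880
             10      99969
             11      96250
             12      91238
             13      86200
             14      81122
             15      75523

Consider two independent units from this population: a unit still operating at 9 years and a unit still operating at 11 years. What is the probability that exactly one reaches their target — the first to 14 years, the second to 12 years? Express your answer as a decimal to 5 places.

0.24834

p₁ = R(14)/R(9) = 81122/103880 = 0.780920; p₂ = R(12)/R(11) = 91238/96250 = 0.947927.
P(exactly one) = p₁(1−p₂) + (1−p₁)p₂ = 0.040665 + 0.207672 = 0.248337.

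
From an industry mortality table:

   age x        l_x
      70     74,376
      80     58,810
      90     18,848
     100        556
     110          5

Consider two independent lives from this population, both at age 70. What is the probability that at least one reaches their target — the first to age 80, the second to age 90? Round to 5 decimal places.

0.84375

p₁ = l_80/l_70 = 58,810/74,376 = 0.790712; p₂ = l_90/l_70 = 18,848/74,376 = 0.253415.
P(at least one) = 1 − (1−p₁)(1−p₂) = 1 − 0.209288 × 0.746585 = 0.843749.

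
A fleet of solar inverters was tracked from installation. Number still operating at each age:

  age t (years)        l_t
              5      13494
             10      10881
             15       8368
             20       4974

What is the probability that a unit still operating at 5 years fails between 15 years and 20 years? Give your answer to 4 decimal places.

This is the probability of reaching 15 but not 20, conditional on being operational at 5: (l_15 − l_20) / l_5.
= (8368 − 4974) / 13494 = 3394 / 13494 = 0.251519.

0.2515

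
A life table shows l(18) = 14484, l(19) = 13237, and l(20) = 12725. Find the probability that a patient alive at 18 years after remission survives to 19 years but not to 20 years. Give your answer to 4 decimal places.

0.0353

This is the probability of reaching 19 but not 20, conditional on being alive at 18: (l(19) − l(20)) / l(18).
= (13237 − 12725) / 14484 = 512 / 14484 = 0.035349.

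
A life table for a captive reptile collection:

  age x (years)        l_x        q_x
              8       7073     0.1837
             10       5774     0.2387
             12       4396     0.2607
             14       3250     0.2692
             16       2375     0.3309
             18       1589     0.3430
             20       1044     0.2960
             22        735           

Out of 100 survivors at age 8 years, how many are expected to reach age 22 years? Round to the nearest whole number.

10

The relevant probability is 735/7073 = 0.103916.
Expected number = 100 × 0.103916 = 10.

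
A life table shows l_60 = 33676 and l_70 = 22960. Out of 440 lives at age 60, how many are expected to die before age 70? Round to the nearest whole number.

140

The relevant probability is 1 − 22960/33676 = 0.318209.
Expected number = 440 × 0.318209 = 140.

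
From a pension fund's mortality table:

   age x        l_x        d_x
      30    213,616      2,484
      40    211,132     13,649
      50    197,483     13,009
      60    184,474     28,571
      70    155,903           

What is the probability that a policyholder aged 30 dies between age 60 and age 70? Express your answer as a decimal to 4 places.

This is the probability of reaching 60 but not 70, conditional on being alive at 30: (l_60 − l_70) / l_30.
= (184,474 − 155,903) / 213,616 = 28,571 / 213,616 = 0.133749.

0.1337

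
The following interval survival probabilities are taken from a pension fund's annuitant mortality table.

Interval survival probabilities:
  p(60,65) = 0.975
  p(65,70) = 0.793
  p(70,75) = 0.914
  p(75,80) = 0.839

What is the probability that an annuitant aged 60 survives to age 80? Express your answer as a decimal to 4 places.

0.5929

Chaining the interval survival probabilities: 0.975 × 0.793 × 0.914 × 0.839.
= 0.592906.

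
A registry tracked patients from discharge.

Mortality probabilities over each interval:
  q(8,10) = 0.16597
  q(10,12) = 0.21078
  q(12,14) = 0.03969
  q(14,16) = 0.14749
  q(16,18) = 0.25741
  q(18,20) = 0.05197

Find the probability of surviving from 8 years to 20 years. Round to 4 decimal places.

P(survive 8→20) = (1 − 0.16597) × (1 − 0.21078) × (1 − 0.03969) × (1 − 0.14749) × (1 − 0.25741) × (1 − 0.05197).
= 0.83403 × 0.78922 × 0.96031 × 0.85251 × 0.74259 × 0.94803 = 0.379369.

0.3794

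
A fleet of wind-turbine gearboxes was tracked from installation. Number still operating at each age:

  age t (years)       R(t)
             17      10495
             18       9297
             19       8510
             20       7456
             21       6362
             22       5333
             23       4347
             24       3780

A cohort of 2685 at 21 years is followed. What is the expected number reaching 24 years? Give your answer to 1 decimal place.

1595.3

The relevant probability is 3780/6362 = 0.594153.
Expected number = 2685 × 0.594153 = 1595.3.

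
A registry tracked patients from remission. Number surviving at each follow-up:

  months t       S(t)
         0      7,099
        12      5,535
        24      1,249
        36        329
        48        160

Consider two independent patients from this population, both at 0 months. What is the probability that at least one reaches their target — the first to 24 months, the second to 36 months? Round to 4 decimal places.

0.2141

p₁ = S(24)/S(0) = 1,249/7,099 = 0.175940; p₂ = S(36)/S(0) = 329/7,099 = 0.046345.
P(at least one) = 1 − (1−p₁)(1−p₂) = 1 − 0.824060 × 0.953655 = 0.214131.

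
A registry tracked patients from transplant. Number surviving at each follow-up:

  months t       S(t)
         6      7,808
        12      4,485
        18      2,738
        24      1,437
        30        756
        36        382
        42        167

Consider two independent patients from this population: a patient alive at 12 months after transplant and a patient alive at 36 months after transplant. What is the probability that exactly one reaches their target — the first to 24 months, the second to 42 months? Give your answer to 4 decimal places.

p₁ = S(24)/S(12) = 1,437/4,485 = 0.320401; p₂ = S(42)/S(36) = 167/382 = 0.437173.
P(exactly one) = p₁(1−p₂) + (1−p₁)p₂ = 0.180330 + 0.297102 = 0.477433.

0.4774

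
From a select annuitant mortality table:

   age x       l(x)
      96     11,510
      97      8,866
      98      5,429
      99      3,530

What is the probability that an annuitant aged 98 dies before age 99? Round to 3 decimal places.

P(die before 99 | alive at 98) = 1 − l(99)/l(98) = 1 − 3,530/5,429 = (1,899)/5,429 = 0.349788.

0.350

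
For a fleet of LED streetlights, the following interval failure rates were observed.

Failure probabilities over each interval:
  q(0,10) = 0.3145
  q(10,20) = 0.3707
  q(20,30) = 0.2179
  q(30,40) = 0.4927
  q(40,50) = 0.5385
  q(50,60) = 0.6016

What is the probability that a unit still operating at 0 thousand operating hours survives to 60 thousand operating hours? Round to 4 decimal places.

P(survive 0→60) = (1 − 0.3145) × (1 − 0.3707) × (1 − 0.2179) × (1 − 0.4927) × (1 − 0.5385) × (1 − 0.6016).
= 0.6855 × 0.6293 × 0.7821 × 0.5073 × 0.4615 × 0.3984 = 0.031469.

0.0315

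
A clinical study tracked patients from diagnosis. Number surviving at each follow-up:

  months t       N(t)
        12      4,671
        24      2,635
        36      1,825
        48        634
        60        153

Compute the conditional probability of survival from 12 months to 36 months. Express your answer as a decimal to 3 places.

The conditional survival probability is N(36)/N(12) = 1,825/4,671 = 0.390709.

0.391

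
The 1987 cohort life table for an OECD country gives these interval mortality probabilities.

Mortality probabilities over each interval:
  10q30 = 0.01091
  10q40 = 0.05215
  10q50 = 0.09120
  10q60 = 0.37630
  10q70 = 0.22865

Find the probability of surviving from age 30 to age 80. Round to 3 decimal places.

50p30 = (1 − 0.01091) × (1 − 0.05215) × (1 − 0.09120) × (1 − 0.37630) × (1 − 0.22865).
= 0.98909 × 0.94785 × 0.90880 × 0.62370 × 0.77135 = 0.409893.

0.410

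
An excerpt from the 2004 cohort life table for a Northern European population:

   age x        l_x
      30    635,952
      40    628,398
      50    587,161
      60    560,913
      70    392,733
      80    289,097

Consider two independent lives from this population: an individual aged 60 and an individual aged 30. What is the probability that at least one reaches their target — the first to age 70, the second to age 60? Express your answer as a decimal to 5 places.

p₁ = l_70/l_60 = 392,733/560,913 = 0.700167; p₂ = l_60/l_30 = 560,913/635,952 = 0.882005.
P(at least one) = 1 − (1−p₁)(1−p₂) = 1 − 0.299833 × 0.117995 = 0.964621.

0.96462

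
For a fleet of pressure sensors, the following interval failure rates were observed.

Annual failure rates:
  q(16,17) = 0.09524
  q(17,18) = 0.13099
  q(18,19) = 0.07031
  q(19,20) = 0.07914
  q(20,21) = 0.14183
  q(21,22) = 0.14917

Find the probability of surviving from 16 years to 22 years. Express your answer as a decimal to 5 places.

P(survive 16→22) = (1 − 0.09524) × (1 − 0.13099) × (1 − 0.07031) × (1 − 0.07914) × (1 − 0.14183) × (1 − 0.14917).
= 0.90476 × 0.86901 × 0.92969 × 0.92086 × 0.85817 × 0.85083 = 0.491480.

0.49148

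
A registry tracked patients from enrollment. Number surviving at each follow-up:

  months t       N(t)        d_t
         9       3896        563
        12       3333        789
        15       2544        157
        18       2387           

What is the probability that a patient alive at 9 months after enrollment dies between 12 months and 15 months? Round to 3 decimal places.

This is the probability of reaching 12 but not 15, conditional on being alive at 9: (N(12) − N(15)) / N(9).
= (3333 − 2544) / 3896 = 789 / 3896 = 0.202515.

0.203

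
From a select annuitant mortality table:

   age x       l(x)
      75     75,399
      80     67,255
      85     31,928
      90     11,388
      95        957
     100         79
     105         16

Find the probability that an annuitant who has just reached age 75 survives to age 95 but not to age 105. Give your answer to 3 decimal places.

0.012

This is the probability of reaching 95 but not 105, conditional on being alive at 75: (l(95) − l(105)) / l(75).
= (957 − 16) / 75,399 = 941 / 75,399 = 0.012480.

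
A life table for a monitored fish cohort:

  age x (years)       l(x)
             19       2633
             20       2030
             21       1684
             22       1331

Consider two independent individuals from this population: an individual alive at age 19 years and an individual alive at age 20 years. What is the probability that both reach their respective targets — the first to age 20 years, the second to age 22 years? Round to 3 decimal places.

p₁ = l(20)/l(19) = 2030/2633 = 0.770984; p₂ = l(22)/l(20) = 1331/2030 = 0.655665.
P(both) = p₁ × p₂ = 0.770984 × 0.655665 = 0.505507.

0.506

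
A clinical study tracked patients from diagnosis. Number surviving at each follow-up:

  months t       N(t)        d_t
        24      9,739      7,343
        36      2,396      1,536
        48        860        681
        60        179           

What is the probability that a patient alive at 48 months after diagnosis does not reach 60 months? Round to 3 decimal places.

P(die before 60 | alive at 48) = 1 − N(60)/N(48) = 1 − 179/860 = (681)/860 = 0.791860.

0.792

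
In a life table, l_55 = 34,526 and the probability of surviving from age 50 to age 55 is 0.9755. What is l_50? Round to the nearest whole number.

35393

l_50 = l_55 / p = 34,526 / 0.9755 = 35393.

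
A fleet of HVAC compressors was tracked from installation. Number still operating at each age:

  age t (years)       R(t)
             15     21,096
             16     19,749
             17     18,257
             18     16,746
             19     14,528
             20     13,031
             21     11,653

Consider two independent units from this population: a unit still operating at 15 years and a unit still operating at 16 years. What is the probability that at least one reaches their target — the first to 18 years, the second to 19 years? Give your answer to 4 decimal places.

p₁ = R(18)/R(15) = 16,746/21,096 = 0.793800; p₂ = R(19)/R(16) = 14,528/19,749 = 0.735632.
P(at least one) = 1 − (1−p₁)(1−p₂) = 1 − 0.206200 × 0.264368 = 0.945487.

0.9455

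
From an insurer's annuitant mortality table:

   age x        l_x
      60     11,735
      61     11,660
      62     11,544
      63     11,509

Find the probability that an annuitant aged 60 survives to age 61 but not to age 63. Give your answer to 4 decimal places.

0.0129

This is the probability of reaching 61 but not 63, conditional on being alive at 60: (l_61 − l_63) / l_60.
= (11,660 − 11,509) / 11,735 = 151 / 11,735 = 0.012867.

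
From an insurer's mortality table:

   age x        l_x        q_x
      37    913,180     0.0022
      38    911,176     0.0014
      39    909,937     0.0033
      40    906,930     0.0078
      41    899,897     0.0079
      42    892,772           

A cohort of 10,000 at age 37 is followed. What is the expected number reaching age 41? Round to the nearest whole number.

9855

The relevant probability is 899,897/913,180 = 0.985454.
Expected number = 10,000 × 0.985454 = 9855.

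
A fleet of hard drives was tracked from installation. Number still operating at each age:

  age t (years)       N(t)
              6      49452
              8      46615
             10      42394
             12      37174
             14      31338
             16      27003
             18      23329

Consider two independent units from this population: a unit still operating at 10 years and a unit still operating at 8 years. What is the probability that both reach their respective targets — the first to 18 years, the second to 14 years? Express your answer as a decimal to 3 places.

0.370

p₁ = N(18)/N(10) = 23329/42394 = 0.550290; p₂ = N(14)/N(8) = 31338/46615 = 0.672273.
P(both) = p₁ × p₂ = 0.550290 × 0.672273 = 0.369945.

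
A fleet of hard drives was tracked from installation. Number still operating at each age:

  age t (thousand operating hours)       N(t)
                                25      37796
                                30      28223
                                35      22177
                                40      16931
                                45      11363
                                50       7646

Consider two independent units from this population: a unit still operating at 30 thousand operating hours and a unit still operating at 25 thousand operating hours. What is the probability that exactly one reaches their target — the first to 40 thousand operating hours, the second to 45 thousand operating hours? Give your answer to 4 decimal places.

p₁ = N(40)/N(30) = 16931/28223 = 0.599901; p₂ = N(45)/N(25) = 11363/37796 = 0.300640.
P(exactly one) = p₁(1−p₂) + (1−p₁)p₂ = 0.419547 + 0.120286 = 0.539833.

0.5398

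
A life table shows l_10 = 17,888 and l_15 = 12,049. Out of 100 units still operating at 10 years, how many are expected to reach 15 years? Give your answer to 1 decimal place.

67.4

The relevant probability is 12,049/17,888 = 0.673580.
Expected number = 100 × 0.673580 = 67.4.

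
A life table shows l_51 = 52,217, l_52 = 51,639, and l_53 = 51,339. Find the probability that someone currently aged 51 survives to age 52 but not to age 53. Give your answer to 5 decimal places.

0.00575

We want 1|1q51 = (l_52 − l_53)/l_51.
This is the probability of reaching 52 but not 53, conditional on being alive at 51: (l_52 − l_53) / l_51.
= (51,639 − 51,339) / 52,217 = 300 / 52,217 = 0.005745.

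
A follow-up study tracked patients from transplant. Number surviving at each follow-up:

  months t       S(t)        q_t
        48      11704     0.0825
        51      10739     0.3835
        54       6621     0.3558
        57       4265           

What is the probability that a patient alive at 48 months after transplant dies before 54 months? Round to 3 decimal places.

P(die before 54 | alive at 48) = 1 − S(54)/S(48) = 1 − 6621/11704 = (5083)/11704 = 0.434296.

0.434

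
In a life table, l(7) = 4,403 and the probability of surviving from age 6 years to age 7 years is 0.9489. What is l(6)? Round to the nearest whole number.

l(6) = l(7) / p = 4,403 / 0.9489 = 4640.

4640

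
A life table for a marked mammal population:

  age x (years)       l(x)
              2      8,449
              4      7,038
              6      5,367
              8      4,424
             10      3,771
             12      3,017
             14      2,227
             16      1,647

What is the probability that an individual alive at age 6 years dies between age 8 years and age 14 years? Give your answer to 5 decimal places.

This is the probability of reaching 8 but not 14, conditional on being alive at 6: (l(8) − l(14)) / l(6).
= (4,424 − 2,227) / 5,367 = 2,197 / 5,367 = 0.409353.

0.40935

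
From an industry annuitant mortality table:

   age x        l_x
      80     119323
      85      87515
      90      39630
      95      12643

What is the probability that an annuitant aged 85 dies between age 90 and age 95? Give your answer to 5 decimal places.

0.30837

This is the probability of reaching 90 but not 95, conditional on being alive at 85: (l_90 − l_95) / l_85.
= (39630 − 12643) / 87515 = 26987 / 87515 = 0.308370.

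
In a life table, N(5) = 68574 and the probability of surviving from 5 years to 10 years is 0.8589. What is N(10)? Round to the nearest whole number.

58898

N(10) = N(5) × p = 68574 × 0.8589 = 58898.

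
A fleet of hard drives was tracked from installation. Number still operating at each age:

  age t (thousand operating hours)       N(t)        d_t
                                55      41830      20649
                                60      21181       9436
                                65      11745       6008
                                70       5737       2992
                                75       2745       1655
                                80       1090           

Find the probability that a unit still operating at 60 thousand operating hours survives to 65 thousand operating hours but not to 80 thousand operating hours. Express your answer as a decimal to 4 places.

0.5030

This is the probability of reaching 65 but not 80, conditional on being operational at 60: (N(65) − N(80)) / N(60).
= (11745 − 1090) / 21181 = 10655 / 21181 = 0.503045.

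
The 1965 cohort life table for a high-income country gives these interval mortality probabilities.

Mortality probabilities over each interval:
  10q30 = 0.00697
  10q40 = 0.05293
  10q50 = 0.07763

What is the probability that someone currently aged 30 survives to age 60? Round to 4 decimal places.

Survival from 30 to 60 is the product of surviving each interval: (1 − 0.00697) × (1 − 0.05293) × (1 − 0.07763).
= 0.99303 × 0.94707 × 0.92237 = 0.867460.

0.8675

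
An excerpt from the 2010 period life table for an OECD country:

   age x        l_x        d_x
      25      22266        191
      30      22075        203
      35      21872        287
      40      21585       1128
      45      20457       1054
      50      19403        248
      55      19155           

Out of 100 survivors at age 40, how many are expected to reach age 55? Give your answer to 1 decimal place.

The relevant probability is 19155/21585 = 0.887422.
Expected number = 100 × 0.887422 = 88.7.

88.7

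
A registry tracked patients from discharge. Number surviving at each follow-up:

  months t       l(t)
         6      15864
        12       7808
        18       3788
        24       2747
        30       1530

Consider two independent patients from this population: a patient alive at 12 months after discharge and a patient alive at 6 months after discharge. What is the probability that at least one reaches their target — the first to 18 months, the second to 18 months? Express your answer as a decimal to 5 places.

0.60808

p₁ = l(18)/l(12) = 3788/7808 = 0.485143; p₂ = l(18)/l(6) = 3788/15864 = 0.238780.
P(at least one) = 1 − (1−p₁)(1−p₂) = 1 − 0.514857 × 0.761220 = 0.608081.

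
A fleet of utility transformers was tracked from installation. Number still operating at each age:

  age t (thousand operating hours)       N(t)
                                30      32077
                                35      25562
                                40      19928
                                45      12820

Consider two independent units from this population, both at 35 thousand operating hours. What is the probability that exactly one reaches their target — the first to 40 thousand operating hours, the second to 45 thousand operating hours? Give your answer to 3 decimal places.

p₁ = N(40)/N(35) = 19928/25562 = 0.779595; p₂ = N(45)/N(35) = 12820/25562 = 0.501526.
P(exactly one) = p₁(1−p₂) + (1−p₁)p₂ = 0.388608 + 0.110539 = 0.499147.

0.499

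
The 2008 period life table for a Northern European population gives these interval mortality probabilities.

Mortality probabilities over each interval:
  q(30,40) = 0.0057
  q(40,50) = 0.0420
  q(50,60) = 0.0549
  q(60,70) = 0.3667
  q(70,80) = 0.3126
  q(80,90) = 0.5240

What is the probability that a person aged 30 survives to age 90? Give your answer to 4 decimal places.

0.1865

The overall survival probability is (1 − 0.0057) × (1 − 0.0420) × (1 − 0.0549) × (1 − 0.3667) × (1 − 0.3126) × (1 − 0.5240).
= 0.9943 × 0.9580 × 0.9451 × 0.6333 × 0.6874 × 0.4760 = 0.186546.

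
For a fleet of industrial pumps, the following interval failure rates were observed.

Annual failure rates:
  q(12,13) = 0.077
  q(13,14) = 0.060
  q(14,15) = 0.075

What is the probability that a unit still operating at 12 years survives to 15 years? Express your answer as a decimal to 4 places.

Survival from 12 to 15 is the product of surviving each interval: (1 − 0.077) × (1 − 0.060) × (1 − 0.075).
= 0.923 × 0.940 × 0.925 = 0.802549.

0.8025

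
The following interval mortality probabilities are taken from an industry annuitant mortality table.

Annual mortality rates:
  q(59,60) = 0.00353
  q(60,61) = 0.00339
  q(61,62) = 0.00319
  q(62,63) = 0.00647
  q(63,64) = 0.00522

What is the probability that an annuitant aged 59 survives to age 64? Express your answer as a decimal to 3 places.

0.978

Chaining the interval survival probabilities: (1 − 0.00353) × (1 − 0.00339) × (1 − 0.00319) × (1 − 0.00647) × (1 − 0.00522).
= 0.99647 × 0.99661 × 0.99681 × 0.99353 × 0.99478 = 0.978385.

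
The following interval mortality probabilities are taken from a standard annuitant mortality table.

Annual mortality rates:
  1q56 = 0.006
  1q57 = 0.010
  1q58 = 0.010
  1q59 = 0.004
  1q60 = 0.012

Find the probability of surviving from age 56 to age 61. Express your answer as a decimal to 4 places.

The overall survival probability is (1 − 0.006) × (1 − 0.010) × (1 − 0.010) × (1 − 0.004) × (1 − 0.012).
= 0.994 × 0.990 × 0.990 × 0.996 × 0.988 = 0.958679.

0.9587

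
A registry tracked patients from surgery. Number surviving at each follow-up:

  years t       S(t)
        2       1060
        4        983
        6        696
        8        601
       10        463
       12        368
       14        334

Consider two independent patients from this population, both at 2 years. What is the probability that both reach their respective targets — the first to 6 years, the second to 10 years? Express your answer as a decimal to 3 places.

p₁ = S(6)/S(2) = 696/1060 = 0.656604; p₂ = S(10)/S(2) = 463/1060 = 0.436792.
P(both) = p₁ × p₂ = 0.656604 × 0.436792 = 0.286799.

0.287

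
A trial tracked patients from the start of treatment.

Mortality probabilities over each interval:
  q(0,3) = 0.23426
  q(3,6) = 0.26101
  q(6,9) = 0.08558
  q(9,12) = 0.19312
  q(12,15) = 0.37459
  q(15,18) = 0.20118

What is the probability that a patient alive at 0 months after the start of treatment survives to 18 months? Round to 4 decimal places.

0.2086

Chaining the interval survival probabilities: (1 − 0.23426) × (1 − 0.26101) × (1 − 0.08558) × (1 − 0.19312) × (1 − 0.37459) × (1 − 0.20118).
= 0.76574 × 0.73899 × 0.91442 × 0.80688 × 0.62541 × 0.79882 = 0.208588.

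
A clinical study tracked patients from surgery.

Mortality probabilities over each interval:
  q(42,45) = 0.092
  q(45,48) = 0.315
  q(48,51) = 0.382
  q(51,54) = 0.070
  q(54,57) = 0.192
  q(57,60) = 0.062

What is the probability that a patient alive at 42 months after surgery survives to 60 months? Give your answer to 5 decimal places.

0.27093

The overall survival probability is (1 − 0.092) × (1 − 0.315) × (1 − 0.382) × (1 − 0.070) × (1 − 0.192) × (1 − 0.062).
= 0.908 × 0.685 × 0.618 × 0.930 × 0.808 × 0.938 = 0.270933.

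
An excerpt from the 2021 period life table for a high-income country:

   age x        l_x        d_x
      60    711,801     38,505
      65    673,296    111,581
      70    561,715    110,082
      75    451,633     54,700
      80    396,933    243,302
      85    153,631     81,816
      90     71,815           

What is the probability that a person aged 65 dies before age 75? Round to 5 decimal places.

P(die before 75 | alive at 65) = 1 − l_75/l_65 = 1 − 451,633/673,296 = (221,663)/673,296 = 0.329221.

0.32922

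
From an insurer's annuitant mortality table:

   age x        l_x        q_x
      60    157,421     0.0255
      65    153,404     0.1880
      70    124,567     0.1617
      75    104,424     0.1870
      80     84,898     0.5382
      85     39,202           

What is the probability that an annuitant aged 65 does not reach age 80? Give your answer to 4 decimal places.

0.4466

P(die before 80 | alive at 65) = 1 − l_80/l_65 = 1 − 84,898/153,404 = (68,506)/153,404 = 0.446572.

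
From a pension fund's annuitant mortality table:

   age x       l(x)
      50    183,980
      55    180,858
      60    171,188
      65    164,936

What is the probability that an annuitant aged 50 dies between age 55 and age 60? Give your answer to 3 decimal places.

This is the probability of reaching 55 but not 60, conditional on being alive at 50: (l(55) − l(60)) / l(50).
= (180,858 − 171,188) / 183,980 = 9,670 / 183,980 = 0.052560.

0.053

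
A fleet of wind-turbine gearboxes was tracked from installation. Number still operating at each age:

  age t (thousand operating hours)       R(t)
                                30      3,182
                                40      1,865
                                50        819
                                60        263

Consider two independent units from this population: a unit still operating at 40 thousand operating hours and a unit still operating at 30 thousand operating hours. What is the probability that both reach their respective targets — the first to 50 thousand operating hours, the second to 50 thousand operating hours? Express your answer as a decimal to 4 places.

p₁ = R(50)/R(40) = 819/1,865 = 0.439142; p₂ = R(50)/R(30) = 819/3,182 = 0.257385.
P(both) = p₁ × p₂ = 0.439142 × 0.257385 = 0.113029.

0.1130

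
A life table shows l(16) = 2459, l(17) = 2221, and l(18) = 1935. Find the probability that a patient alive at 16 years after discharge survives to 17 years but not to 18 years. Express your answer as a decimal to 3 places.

This is the probability of reaching 17 but not 18, conditional on being alive at 16: (l(17) − l(18)) / l(16).
= (2221 − 1935) / 2459 = 286 / 2459 = 0.116307.

0.116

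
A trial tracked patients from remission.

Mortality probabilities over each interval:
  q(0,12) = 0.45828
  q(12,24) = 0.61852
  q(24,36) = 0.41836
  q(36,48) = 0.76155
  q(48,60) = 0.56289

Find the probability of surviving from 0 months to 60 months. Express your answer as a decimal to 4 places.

0.0125

Chaining the interval survival probabilities: (1 − 0.45828) × (1 − 0.61852) × (1 − 0.41836) × (1 − 0.76155) × (1 − 0.56289).
= 0.54172 × 0.38148 × 0.58164 × 0.23845 × 0.43711 = 0.012528.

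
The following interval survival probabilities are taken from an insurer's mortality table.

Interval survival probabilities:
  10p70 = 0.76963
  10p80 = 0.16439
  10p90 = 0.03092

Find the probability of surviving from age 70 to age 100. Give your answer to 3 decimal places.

Survival from 70 to 100 is the product of surviving each interval: 0.76963 × 0.16439 × 0.03092.
= 0.003912.

0.004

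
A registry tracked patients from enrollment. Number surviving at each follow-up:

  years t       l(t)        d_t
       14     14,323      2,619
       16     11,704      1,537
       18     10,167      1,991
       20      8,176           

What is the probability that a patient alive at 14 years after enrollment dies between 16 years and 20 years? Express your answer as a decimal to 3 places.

0.246

This is the probability of reaching 16 but not 20, conditional on being alive at 14: (l(16) − l(20)) / l(14).
= (11,704 − 8,176) / 14,323 = 3,528 / 14,323 = 0.246317.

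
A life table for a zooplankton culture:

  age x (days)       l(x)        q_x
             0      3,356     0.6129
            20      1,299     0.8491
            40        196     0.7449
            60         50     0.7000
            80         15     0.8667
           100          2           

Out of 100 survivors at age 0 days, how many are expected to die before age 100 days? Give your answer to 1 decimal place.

99.9

The relevant probability is 1 − 2/3,356 = 0.999404.
Expected number = 100 × 0.999404 = 99.9.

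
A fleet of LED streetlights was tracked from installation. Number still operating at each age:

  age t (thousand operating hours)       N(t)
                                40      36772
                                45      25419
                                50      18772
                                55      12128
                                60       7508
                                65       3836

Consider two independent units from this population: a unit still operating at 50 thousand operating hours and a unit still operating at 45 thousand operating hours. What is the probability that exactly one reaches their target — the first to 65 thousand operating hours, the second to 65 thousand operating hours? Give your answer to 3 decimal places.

p₁ = N(65)/N(50) = 3836/18772 = 0.204347; p₂ = N(65)/N(45) = 3836/25419 = 0.150911.
P(exactly one) = p₁(1−p₂) + (1−p₁)p₂ = 0.173509 + 0.120073 = 0.293582.

0.294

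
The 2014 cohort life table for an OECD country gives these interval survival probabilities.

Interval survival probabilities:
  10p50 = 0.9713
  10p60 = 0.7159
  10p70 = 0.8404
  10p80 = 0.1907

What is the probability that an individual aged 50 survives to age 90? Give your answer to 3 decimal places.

40p50 = 0.9713 × 0.7159 × 0.8404 × 0.1907.
= 0.111440.

0.111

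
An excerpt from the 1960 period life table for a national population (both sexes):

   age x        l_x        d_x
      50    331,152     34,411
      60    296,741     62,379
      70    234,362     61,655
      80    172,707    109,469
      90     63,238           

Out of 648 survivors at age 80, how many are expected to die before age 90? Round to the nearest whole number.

The relevant probability is 1 − 63,238/172,707 = 0.633842.
Expected number = 648 × 0.633842 = 411.

411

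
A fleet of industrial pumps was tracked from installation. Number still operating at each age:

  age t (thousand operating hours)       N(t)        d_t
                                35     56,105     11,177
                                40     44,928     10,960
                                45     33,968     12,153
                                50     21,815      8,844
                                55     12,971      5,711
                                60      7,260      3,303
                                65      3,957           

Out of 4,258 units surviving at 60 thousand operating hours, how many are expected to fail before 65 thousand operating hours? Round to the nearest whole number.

The relevant probability is 1 − 3,957/7,260 = 0.454959.
Expected number = 4,258 × 0.454959 = 1937.

1937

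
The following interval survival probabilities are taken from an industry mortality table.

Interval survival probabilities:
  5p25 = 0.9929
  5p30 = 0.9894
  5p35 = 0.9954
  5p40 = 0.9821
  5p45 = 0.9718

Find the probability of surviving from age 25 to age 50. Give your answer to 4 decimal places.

0.9333

Chaining the interval survival probabilities: 0.9929 × 0.9894 × 0.9954 × 0.9821 × 0.9718.
= 0.933271.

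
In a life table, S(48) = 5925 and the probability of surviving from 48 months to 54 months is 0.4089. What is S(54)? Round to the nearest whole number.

2423

S(54) = S(48) × p = 5925 × 0.4089 = 2423.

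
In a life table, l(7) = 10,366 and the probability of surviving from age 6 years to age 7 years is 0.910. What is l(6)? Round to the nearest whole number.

11391

l(6) = l(7) / p = 10,366 / 0.910 = 11391.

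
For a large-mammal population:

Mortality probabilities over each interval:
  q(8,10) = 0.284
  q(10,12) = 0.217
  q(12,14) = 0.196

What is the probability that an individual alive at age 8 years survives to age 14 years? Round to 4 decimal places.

0.4507

The overall survival probability is (1 − 0.284) × (1 − 0.217) × (1 − 0.196).
= 0.716 × 0.783 × 0.804 = 0.450745.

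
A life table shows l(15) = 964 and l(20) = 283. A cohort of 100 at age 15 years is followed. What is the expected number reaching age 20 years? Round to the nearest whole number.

The relevant probability is 283/964 = 0.293568.
Expected number = 100 × 0.293568 = 29.

29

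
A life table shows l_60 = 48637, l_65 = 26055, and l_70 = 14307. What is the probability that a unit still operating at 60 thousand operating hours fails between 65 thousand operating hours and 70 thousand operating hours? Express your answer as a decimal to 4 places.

0.2415

This is the probability of reaching 65 but not 70, conditional on being operational at 60: (l_65 − l_70) / l_60.
= (26055 − 14307) / 48637 = 11748 / 48637 = 0.241545.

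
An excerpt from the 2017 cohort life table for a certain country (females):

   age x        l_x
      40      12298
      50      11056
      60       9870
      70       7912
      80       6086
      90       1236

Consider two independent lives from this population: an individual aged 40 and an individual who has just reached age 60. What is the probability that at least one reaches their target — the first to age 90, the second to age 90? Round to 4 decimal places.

p₁ = l_90/l_40 = 1236/12298 = 0.100504; p₂ = l_90/l_60 = 1236/9870 = 0.125228.
P(at least one) = 1 − (1−p₁)(1−p₂) = 1 − 0.899496 × 0.874772 = 0.213146.

0.2131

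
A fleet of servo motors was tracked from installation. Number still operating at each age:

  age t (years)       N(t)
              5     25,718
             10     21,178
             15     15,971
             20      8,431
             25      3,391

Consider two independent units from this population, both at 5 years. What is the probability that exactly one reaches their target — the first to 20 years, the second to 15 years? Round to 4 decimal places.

p₁ = N(20)/N(5) = 8,431/25,718 = 0.327825; p₂ = N(15)/N(5) = 15,971/25,718 = 0.621005.
P(exactly one) = p₁(1−p₂) + (1−p₁)p₂ = 0.124244 + 0.417424 = 0.541668.

0.5417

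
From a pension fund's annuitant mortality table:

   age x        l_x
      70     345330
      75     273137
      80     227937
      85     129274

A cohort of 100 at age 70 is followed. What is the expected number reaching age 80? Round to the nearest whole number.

66

The relevant probability is 227937/345330 = 0.660056.
Expected number = 100 × 0.660056 = 66.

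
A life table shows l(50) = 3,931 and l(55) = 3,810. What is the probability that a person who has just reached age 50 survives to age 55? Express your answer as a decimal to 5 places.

The conditional survival probability is l(55)/l(50) = 3,810/3,931 = 0.969219.

0.96922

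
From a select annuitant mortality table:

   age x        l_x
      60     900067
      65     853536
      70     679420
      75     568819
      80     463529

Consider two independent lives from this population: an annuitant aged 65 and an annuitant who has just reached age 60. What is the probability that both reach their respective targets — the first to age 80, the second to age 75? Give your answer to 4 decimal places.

0.3432

p₁ = l_80/l_65 = 463529/853536 = 0.543069; p₂ = l_75/l_60 = 568819/900067 = 0.631974.
P(both) = p₁ × p₂ = 0.543069 × 0.631974 = 0.343205.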